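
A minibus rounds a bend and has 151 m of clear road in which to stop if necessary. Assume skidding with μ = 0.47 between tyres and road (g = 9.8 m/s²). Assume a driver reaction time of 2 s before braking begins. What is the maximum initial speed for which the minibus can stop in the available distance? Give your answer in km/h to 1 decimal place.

a = μg = 0.47 × 9.8 = 4.606 m/s².
Stopping distance: v·t_r + v²/(2a) = 151 with t_r = 2 s and a = 4.606 m/s².
So v² + 18.424 v − 1391.01 = 0.
Positive root: v = −a·t_r + √((a·t_r)² + 2a·d) = −9.212 + √(84.861 + 1391.01) = 29.2051 m/s.
29.2051 m/s × 3.6 = 105.138 km/h.

Maximum speed ≈ 105.1 km/h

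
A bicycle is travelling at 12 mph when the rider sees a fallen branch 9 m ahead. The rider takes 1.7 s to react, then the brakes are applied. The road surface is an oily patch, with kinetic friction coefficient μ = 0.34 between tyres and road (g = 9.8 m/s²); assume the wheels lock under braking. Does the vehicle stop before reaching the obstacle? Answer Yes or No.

12 mph × 0.44704 = 5.3645 m/s.
a = μg = 0.34 × 9.8 = 3.332 m/s².
Reaction distance = 5.3645 × 1.7 = 9.120 m.
Braking distance = v²/(2a) = 28.778 / 6.664 = 4.318 m.
Total stopping distance = 9.120 + 4.318 = 13.438 m, vs 9 m available — it cannot stop in time and overshoots by 13.438 − 9 = 4.438 m.

No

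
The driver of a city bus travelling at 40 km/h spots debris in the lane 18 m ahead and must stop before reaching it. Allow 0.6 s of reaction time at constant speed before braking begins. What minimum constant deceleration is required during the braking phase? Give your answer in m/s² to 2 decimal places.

40 km/h ÷ 3.6 = 11.1111 m/s.
Distance covered during reaction = 11.1111 × 0.6 = 6.667 m.
Distance available for braking: 18 − 6.667 = 11.333 m.
v² = 2a·d ⇒ a = v²/(2d) = 11.1111² / (2 × 11.333) = 123.457 / 22.666 = 5.4468 m/s².

Required deceleration ≈ 5.45 m/s²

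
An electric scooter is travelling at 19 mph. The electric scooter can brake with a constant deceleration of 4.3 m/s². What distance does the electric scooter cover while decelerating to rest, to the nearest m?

Braking distance ≈ 8 m

19 mph × 0.44704 = 8.4938 m/s.
Braking distance = v²/(2a) = 8.4938² / (2 × 4.300) = 72.145 / 8.600 = 8.389 m.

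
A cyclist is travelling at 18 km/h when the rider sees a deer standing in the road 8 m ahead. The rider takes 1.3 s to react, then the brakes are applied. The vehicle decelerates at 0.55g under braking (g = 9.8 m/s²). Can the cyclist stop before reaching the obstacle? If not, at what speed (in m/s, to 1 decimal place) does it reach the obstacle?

18 km/h ÷ 3.6 = 5.0000 m/s.
a = 0.55 × 9.8 = 5.390 m/s².
Reaction distance = 5.0000 × 1.3 = 6.500 m.
Braking distance needed to stop: v²/(2a) = 25.000 / 10.780 = 2.319 m, so total needed = 6.500 + 2.319 = 8.819 m > 8 m — it cannot stop.
Distance remaining when braking begins: 8 − 6.500 = 1.500 m.
v² = v₀² − 2a·d = 25.000 − 2 × 5.390 × 1.500 = 8.830 m²/s².
v = √8.830 = 2.972 m/s.

No — it strikes the obstacle at 3.0 m/s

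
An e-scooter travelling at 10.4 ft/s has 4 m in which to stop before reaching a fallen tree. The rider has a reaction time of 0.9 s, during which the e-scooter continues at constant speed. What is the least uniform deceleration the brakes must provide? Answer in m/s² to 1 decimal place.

10.4 ft/s × 0.3048 = 3.1699 m/s.
Distance covered during reaction = 3.1699 × 0.9 = 2.853 m.
Distance available for braking: 4 − 2.853 = 1.147 m.
v² = 2a·d ⇒ a = v²/(2d) = 3.1699² / (2 × 1.147) = 10.048 / 2.294 = 4.3801 m/s².

Required deceleration ≈ 4.4 m/s²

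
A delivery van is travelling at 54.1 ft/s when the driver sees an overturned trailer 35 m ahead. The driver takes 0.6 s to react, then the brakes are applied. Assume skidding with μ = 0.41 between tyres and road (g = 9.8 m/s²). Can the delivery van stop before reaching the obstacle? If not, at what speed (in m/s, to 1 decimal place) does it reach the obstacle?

54.1 ft/s × 0.3048 = 16.4897 m/s.
a = μg = 0.41 × 9.8 = 4.018 m/s².
Reaction distance = 16.4897 × 0.6 = 9.894 m.
Braking distance needed to stop: v²/(2a) = 271.910 / 8.036 = 33.836 m, so total needed = 9.894 + 33.836 = 43.730 m > 35 m — it cannot stop.
Distance remaining when braking begins: 35 − 9.894 = 25.106 m.
v² = v₀² − 2a·d = 271.910 − 2 × 4.018 × 25.106 = 70.158 m²/s².
v = √70.158 = 8.376 m/s.

No — it strikes the obstacle at 8.4 m/s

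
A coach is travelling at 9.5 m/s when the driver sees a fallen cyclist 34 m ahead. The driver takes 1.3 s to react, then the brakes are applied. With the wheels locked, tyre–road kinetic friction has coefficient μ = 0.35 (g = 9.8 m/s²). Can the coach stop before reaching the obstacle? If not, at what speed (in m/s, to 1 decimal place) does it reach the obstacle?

Yes — it stops about 8.5 m short of the obstacle, so it never reaches it

a = μg = 0.35 × 9.8 = 3.430 m/s².
Reaction distance = 9.5000 × 1.3 = 12.350 m.
Braking distance = v²/(2a) = 90.250 / 6.860 = 13.156 m.
Total stopping distance = 12.350 + 13.156 = 25.506 m, vs 34 m available — it stops with 34 − 25.506 = 8.494 m to spare.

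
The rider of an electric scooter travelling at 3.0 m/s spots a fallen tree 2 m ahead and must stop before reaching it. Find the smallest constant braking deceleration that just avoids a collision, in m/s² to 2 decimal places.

v² = 2a·d ⇒ a = v²/(2d) = 3.0000² / (2 × 2.000) = 9.000 / 4.000 = 2.2500 m/s².

Required deceleration ≈ 2.25 m/s²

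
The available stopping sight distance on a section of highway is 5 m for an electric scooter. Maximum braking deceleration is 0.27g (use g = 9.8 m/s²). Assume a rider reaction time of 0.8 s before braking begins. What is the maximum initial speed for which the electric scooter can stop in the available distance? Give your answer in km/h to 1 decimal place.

a = 0.27 × 9.8 = 2.646 m/s².
Stopping distance: v·t_r + v²/(2a) = 5 with t_r = 0.8 s and a = 2.646 m/s².
So v² + 4.234 v − 26.46 = 0.
Positive root: v = −a·t_r + √((a·t_r)² + 2a·d) = −2.117 + √(4.482 + 26.46) = 3.4456 m/s.
3.4456 m/s × 3.6 = 12.404 km/h.

Maximum speed ≈ 12.4 km/h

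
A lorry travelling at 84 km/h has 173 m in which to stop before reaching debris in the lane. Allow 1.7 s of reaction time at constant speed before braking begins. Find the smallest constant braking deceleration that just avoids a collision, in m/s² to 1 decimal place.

84 km/h ÷ 3.6 = 23.3333 m/s.
Distance covered during reaction = 23.3333 × 1.7 = 39.667 m.
Distance available for braking: 173 − 39.667 = 133.333 m.
v² = 2a·d ⇒ a = v²/(2d) = 23.3333² / (2 × 133.333) = 544.443 / 266.666 = 2.0417 m/s².

Required deceleration ≈ 2.0 m/s²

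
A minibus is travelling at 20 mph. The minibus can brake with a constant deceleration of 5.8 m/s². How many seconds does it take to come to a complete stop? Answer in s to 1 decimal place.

20 mph × 0.44704 = 8.9408 m/s.
Braking time = v/a = 8.9408 / 5.800 = 1.542 s.

Braking time ≈ 1.5 s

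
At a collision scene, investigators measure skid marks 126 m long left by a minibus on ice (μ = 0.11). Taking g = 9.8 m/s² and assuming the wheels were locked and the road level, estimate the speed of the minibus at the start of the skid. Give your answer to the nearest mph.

Deceleration a = μg = 0.11 × 9.8 = 1.078 m/s².
v = √(2a·d) = √(2 × 1.078 × 126) = √271.656 = 16.4820 m/s.
= 16.4820 ÷ 0.44704 = 36.869 mph.

Initial speed ≈ 37 mph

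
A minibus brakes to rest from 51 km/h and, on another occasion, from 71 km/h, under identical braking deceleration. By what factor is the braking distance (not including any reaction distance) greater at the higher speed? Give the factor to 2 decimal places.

Factor ≈ 1.94

Braking distance d = v²/(2a), so with a fixed, d ∝ v².
Factor = (71/51)² = 1.3922² = 1.9382.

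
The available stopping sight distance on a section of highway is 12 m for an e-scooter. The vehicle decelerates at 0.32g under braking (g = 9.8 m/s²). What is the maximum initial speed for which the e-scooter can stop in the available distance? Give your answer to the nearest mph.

Maximum speed ≈ 19 mph

a = 0.32 × 9.8 = 3.136 m/s².
v²/(2a) = d ⇒ v = √(2 × 3.136 × 12) = √75.26 = 8.6753 m/s.
8.6753 m/s ÷ 0.44704 = 19.406 mph.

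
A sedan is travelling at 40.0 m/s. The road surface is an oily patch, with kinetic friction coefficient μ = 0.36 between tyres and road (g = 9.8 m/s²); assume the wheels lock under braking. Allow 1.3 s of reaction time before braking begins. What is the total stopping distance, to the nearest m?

a = μg = 0.36 × 9.8 = 3.528 m/s².
Reaction distance = v·t_r = 40.0000 × 1.3 = 52.000 m.
Braking distance = v²/(2a) = 40.0000² / (2 × 3.528) = 1600.000 / 7.056 = 226.757 m.
Total = 52.000 + 226.757 = 278.757 m.

Total stopping distance ≈ 279 m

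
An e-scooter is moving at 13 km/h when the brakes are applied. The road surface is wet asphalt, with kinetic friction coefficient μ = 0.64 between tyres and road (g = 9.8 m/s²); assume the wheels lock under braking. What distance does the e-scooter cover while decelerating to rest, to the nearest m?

Braking distance ≈ 1 m

13 km/h ÷ 3.6 = 3.6111 m/s.
a = μg = 0.64 × 9.8 = 6.272 m/s².
Braking distance = v²/(2a) = 3.6111² / (2 × 6.272) = 13.040 / 12.544 = 1.040 m.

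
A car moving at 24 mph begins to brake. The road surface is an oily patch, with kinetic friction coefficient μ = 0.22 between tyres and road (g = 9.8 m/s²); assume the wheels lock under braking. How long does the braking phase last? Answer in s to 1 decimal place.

Braking time ≈ 5.0 s

24 mph × 0.44704 = 10.7290 m/s.
a = μg = 0.22 × 9.8 = 2.156 m/s².
Braking time = v/a = 10.7290 / 2.156 = 4.976 s.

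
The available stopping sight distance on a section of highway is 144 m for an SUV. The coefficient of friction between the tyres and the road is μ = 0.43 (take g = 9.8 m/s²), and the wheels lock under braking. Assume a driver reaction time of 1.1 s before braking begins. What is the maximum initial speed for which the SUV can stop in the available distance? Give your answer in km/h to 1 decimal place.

a = μg = 0.43 × 9.8 = 4.214 m/s².
Stopping distance: v·t_r + v²/(2a) = 144 with t_r = 1.1 s and a = 4.214 m/s².
So v² + 9.271 v − 1213.63 = 0.
Positive root: v = −a·t_r + √((a·t_r)² + 2a·d) = −4.635 + √(21.483 + 1213.63) = 30.5092 m/s.
30.5092 m/s × 3.6 = 109.833 km/h.

Maximum speed ≈ 109.8 km/h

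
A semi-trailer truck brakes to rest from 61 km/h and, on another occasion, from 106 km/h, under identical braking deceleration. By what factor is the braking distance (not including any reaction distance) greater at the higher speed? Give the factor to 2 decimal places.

Factor ≈ 3.02

Braking distance d = v²/(2a), so with a fixed, d ∝ v².
Factor = (106/61)² = 1.7377² = 3.0196.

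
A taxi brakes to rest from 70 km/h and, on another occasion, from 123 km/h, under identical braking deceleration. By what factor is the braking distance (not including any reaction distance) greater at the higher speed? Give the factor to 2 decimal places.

Factor ≈ 3.09

Braking distance d = v²/(2a), so with a fixed, d ∝ v².
Factor = (123/70)² = 1.7571² = 3.0874.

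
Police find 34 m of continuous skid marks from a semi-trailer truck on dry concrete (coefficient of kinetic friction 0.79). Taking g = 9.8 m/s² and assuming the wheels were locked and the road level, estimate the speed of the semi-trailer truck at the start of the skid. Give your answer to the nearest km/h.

Initial speed ≈ 83 km/h

Deceleration a = μg = 0.79 × 9.8 = 7.742 m/s².
v = √(2a·d) = √(2 × 7.742 × 34) = √526.456 = 22.9446 m/s.
= 22.9446 × 3.6 = 82.601 km/h.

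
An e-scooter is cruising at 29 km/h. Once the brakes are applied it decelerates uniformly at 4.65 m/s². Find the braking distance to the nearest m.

Braking distance ≈ 7 m

29 km/h ÷ 3.6 = 8.0556 m/s.
Braking distance = v²/(2a) = 8.0556² / (2 × 4.650) = 64.893 / 9.300 = 6.978 m.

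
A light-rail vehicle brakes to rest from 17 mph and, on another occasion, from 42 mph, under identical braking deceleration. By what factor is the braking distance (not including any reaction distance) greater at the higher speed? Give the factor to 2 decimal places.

Braking distance d = v²/(2a), so with a fixed, d ∝ v².
Factor = (42/17)² = 2.4706² = 6.1039.

Factor ≈ 6.10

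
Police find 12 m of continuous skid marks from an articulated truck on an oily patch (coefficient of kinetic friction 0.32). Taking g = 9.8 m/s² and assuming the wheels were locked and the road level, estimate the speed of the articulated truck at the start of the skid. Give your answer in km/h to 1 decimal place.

Deceleration a = μg = 0.32 × 9.8 = 3.136 m/s².
v = √(2a·d) = √(2 × 3.136 × 12) = √75.264 = 8.6755 m/s.
= 8.6755 × 3.6 = 31.232 km/h.

Initial speed ≈ 31.2 km/h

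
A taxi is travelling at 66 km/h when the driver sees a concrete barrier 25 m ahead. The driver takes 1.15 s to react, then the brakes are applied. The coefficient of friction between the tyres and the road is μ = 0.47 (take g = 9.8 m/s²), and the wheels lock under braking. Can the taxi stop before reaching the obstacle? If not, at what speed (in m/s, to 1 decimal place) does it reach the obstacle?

66 km/h ÷ 3.6 = 18.3333 m/s.
a = μg = 0.47 × 9.8 = 4.606 m/s².
Reaction distance = 18.3333 × 1.15 = 21.083 m.
Braking distance needed to stop: v²/(2a) = 336.110 / 9.212 = 36.486 m, so total needed = 21.083 + 36.486 = 57.569 m > 25 m — it cannot stop.
Distance remaining when braking begins: 25 − 21.083 = 3.917 m.
v² = v₀² − 2a·d = 336.110 − 2 × 4.606 × 3.917 = 300.027 m²/s².
v = √300.027 = 17.321 m/s.

No — it strikes the obstacle at 17.3 m/s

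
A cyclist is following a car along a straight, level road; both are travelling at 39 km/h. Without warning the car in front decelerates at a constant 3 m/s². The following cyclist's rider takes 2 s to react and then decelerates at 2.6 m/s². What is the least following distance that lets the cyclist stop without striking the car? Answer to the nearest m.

39 km/h ÷ 3.6 = 10.8333 m/s.
Leader travels v²/(2a_L) = 117.360 / 6.000 = 19.560 m before stopping.
Follower covers v·t_r = 10.8333 × 2 = 21.667 m while reacting, then v²/(2a_F) = 117.360 / 5.200 = 22.569 m while braking, for a total of 21.667 + 22.569 = 44.236 m.
Since a_F ≤ a_L and the follower starts braking later, the follower is never slower than the leader, so the closest approach is when both have stopped.
Minimum gap = 44.236 − 19.560 = 24.676 m.

Minimum gap ≈ 25 m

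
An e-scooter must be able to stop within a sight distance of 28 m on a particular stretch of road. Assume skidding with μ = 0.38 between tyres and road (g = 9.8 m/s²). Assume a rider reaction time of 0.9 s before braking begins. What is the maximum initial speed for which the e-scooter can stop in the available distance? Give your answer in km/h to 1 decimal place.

a = μg = 0.38 × 9.8 = 3.724 m/s².
Stopping distance: v·t_r + v²/(2a) = 28 with t_r = 0.9 s and a = 3.724 m/s².
So v² + 6.703 v − 208.54 = 0.
Positive root: v = −a·t_r + √((a·t_r)² + 2a·d) = −3.352 + √(11.236 + 208.54) = 11.4728 m/s.
11.4728 m/s × 3.6 = 41.302 km/h.

Maximum speed ≈ 41.3 km/h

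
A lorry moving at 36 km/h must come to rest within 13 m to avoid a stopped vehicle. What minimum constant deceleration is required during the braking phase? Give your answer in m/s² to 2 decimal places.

36 km/h ÷ 3.6 = 10.0000 m/s.
v² = 2a·d ⇒ a = v²/(2d) = 10.0000² / (2 × 13.000) = 100.000 / 26.000 = 3.8462 m/s².

Required deceleration ≈ 3.85 m/s²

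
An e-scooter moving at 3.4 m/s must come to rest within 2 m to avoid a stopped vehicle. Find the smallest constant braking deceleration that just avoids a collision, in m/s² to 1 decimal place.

v² = 2a·d ⇒ a = v²/(2d) = 3.4000² / (2 × 2.000) = 11.560 / 4.000 = 2.8900 m/s².

Required deceleration ≈ 2.9 m/s²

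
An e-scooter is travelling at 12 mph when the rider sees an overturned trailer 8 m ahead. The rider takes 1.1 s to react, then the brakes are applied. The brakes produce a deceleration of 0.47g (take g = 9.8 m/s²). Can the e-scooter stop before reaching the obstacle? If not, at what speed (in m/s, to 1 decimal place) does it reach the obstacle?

No — it strikes the obstacle at 3.1 m/s

12 mph × 0.44704 = 5.3645 m/s.
a = 0.47 × 9.8 = 4.606 m/s².
Reaction distance = 5.3645 × 1.1 = 5.901 m.
Braking distance needed to stop: v²/(2a) = 28.778 / 9.212 = 3.124 m, so total needed = 5.901 + 3.124 = 9.025 m > 8 m — it cannot stop.
Distance remaining when braking begins: 8 − 5.901 = 2.099 m.
v² = v₀² − 2a·d = 28.778 − 2 × 4.606 × 2.099 = 9.442 m²/s².
v = √9.442 = 3.073 m/s.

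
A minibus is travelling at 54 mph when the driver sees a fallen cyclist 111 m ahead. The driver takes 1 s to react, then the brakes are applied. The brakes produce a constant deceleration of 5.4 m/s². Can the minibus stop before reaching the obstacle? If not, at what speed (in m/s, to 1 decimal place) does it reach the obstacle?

54 mph × 0.44704 = 24.1402 m/s.
Reaction distance = 24.1402 × 1 = 24.140 m.
Braking distance = v²/(2a) = 582.749 / 10.800 = 53.958 m.
Total stopping distance = 24.140 + 53.958 = 78.098 m, vs 111 m available — it stops with 111 − 78.098 = 32.902 m to spare.

Yes — it stops about 32.9 m short of the obstacle, so it never reaches it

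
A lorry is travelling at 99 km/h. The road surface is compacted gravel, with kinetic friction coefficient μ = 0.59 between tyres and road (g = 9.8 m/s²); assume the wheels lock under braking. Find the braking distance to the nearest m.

Braking distance ≈ 65 m

99 km/h ÷ 3.6 = 27.5000 m/s.
a = μg = 0.59 × 9.8 = 5.782 m/s².
Braking distance = v²/(2a) = 27.5000² / (2 × 5.782) = 756.250 / 11.564 = 65.397 m.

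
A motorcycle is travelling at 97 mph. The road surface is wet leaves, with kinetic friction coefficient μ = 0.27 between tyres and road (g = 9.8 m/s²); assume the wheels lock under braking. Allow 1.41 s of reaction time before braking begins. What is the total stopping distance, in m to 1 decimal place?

97 mph × 0.44704 = 43.3629 m/s.
a = μg = 0.27 × 9.8 = 2.646 m/s².
Reaction distance = v·t_r = 43.3629 × 1.41 = 61.142 m.
Braking distance = v²/(2a) = 43.3629² / (2 × 2.646) = 1880.341 / 5.292 = 355.318 m.
Total = 61.142 + 355.318 = 416.460 m.

Total stopping distance ≈ 416.5 m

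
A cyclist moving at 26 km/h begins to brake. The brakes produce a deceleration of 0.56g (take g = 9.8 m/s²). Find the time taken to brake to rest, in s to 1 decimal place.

26 km/h ÷ 3.6 = 7.2222 m/s.
a = 0.56 × 9.8 = 5.488 m/s².
Braking time = v/a = 7.2222 / 5.488 = 1.316 s.

Braking time ≈ 1.3 s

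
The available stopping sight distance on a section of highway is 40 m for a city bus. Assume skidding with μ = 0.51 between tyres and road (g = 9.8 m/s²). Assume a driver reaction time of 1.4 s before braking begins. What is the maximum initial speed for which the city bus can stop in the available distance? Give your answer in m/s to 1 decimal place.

a = μg = 0.51 × 9.8 = 4.998 m/s².
Stopping distance: v·t_r + v²/(2a) = 40 with t_r = 1.4 s and a = 4.998 m/s².
So v² + 13.994 v − 399.84 = 0.
Positive root: v = −a·t_r + √((a·t_r)² + 2a·d) = −6.997 + √(48.958 + 399.84) = 14.1879 m/s.

Maximum speed ≈ 14.2 m/s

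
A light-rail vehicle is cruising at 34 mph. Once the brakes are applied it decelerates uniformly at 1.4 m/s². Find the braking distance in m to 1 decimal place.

34 mph × 0.44704 = 15.1994 m/s.
Braking distance = v²/(2a) = 15.1994² / (2 × 1.400) = 231.022 / 2.800 = 82.508 m.

Braking distance ≈ 82.5 m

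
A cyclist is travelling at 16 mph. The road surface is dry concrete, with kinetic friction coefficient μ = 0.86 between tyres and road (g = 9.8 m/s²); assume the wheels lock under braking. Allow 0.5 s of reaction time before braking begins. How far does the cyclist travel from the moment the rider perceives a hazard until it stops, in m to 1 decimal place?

Total stopping distance ≈ 6.6 m

16 mph × 0.44704 = 7.1526 m/s.
a = μg = 0.86 × 9.8 = 8.428 m/s².
Reaction distance = v·t_r = 7.1526 × 0.5 = 3.576 m.
Braking distance = v²/(2a) = 7.1526² / (2 × 8.428) = 51.160 / 16.856 = 3.035 m.
Total = 3.576 + 3.035 = 6.611 m.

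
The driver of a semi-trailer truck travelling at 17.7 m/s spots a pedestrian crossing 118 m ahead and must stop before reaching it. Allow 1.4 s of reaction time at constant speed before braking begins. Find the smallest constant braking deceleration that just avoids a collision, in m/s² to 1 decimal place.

Distance covered during reaction = 17.7000 × 1.4 = 24.780 m.
Distance available for braking: 118 − 24.780 = 93.220 m.
v² = 2a·d ⇒ a = v²/(2d) = 17.7000² / (2 × 93.220) = 313.290 / 186.440 = 1.6804 m/s².

Required deceleration ≈ 1.7 m/s²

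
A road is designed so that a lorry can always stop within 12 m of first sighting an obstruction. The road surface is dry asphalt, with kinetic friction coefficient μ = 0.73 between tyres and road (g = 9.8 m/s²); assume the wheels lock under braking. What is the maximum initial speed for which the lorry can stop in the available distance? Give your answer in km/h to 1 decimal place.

Maximum speed ≈ 47.2 km/h

a = μg = 0.73 × 9.8 = 7.154 m/s².
v²/(2a) = d ⇒ v = √(2 × 7.154 × 12) = √171.70 = 13.1034 m/s.
13.1034 m/s × 3.6 = 47.172 km/h.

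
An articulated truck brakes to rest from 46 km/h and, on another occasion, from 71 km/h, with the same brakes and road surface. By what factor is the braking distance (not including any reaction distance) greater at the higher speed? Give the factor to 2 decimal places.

Factor ≈ 2.38

Braking distance d = v²/(2a), so with a fixed, d ∝ v².
Factor = (71/46)² = 1.5435² = 2.3824.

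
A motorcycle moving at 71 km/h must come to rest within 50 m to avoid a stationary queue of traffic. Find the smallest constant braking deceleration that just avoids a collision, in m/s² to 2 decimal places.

71 km/h ÷ 3.6 = 19.7222 m/s.
v² = 2a·d ⇒ a = v²/(2d) = 19.7222² / (2 × 50.000) = 388.965 / 100.000 = 3.8896 m/s².

Required deceleration ≈ 3.89 m/s²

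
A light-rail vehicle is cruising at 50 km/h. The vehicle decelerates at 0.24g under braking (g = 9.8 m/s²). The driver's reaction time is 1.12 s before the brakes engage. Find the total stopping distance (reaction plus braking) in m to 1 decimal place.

Total stopping distance ≈ 56.6 m

50 km/h ÷ 3.6 = 13.8889 m/s.
a = 0.24 × 9.8 = 2.352 m/s².
Reaction distance = v·t_r = 13.8889 × 1.12 = 15.556 m.
Braking distance = v²/(2a) = 13.8889² / (2 × 2.352) = 192.902 / 4.704 = 41.008 m.
Total = 15.556 + 41.008 = 56.564 m.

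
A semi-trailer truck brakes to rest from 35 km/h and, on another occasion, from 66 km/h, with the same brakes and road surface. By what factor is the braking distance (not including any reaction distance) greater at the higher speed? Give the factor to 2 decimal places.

Factor ≈ 3.56

Braking distance d = v²/(2a), so with a fixed, d ∝ v².
Factor = (66/35)² = 1.8857² = 3.5559.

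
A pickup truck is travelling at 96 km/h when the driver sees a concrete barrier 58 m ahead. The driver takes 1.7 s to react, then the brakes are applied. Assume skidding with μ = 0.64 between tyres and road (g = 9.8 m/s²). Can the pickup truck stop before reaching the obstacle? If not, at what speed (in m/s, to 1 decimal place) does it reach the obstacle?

96 km/h ÷ 3.6 = 26.6667 m/s.
a = μg = 0.64 × 9.8 = 6.272 m/s².
Reaction distance = 26.6667 × 1.7 = 45.333 m.
Braking distance needed to stop: v²/(2a) = 711.113 / 12.544 = 56.689 m, so total needed = 45.333 + 56.689 = 102.022 m > 58 m — it cannot stop.
Distance remaining when braking begins: 58 − 45.333 = 12.667 m.
v² = v₀² − 2a·d = 711.113 − 2 × 6.272 × 12.667 = 552.218 m²/s².
v = √552.218 = 23.499 m/s.

No — it strikes the obstacle at 23.5 m/s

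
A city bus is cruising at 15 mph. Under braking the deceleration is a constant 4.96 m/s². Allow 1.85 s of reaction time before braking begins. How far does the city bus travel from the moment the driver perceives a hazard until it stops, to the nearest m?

Total stopping distance ≈ 17 m

15 mph × 0.44704 = 6.7056 m/s.
Reaction distance = v·t_r = 6.7056 × 1.85 = 12.405 m.
Braking distance = v²/(2a) = 6.7056² / (2 × 4.960) = 44.965 / 9.920 = 4.533 m.
Total = 12.405 + 4.533 = 16.938 m.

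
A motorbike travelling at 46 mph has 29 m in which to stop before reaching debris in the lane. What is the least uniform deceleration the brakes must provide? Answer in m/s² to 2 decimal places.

Required deceleration ≈ 7.29 m/s²

46 mph × 0.44704 = 20.5638 m/s.
v² = 2a·d ⇒ a = v²/(2d) = 20.5638² / (2 × 29.000) = 422.870 / 58.000 = 7.2909 m/s².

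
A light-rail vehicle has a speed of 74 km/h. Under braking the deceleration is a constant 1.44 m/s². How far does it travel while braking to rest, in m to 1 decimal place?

Braking distance ≈ 146.7 m

74 km/h ÷ 3.6 = 20.5556 m/s.
Braking distance = v²/(2a) = 20.5556² / (2 × 1.440) = 422.533 / 2.880 = 146.713 m.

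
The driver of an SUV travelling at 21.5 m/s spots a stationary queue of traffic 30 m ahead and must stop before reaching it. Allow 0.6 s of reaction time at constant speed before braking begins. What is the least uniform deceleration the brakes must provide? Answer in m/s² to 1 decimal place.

Distance covered during reaction = 21.5000 × 0.6 = 12.900 m.
Distance available for braking: 30 − 12.900 = 17.100 m.
v² = 2a·d ⇒ a = v²/(2d) = 21.5000² / (2 × 17.100) = 462.250 / 34.200 = 13.5161 m/s².

Required deceleration ≈ 13.5 m/s²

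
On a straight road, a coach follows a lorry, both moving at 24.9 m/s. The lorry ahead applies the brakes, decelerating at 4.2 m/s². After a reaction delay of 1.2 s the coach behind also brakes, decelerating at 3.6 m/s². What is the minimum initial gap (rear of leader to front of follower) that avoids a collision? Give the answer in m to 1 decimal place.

Minimum gap ≈ 42.2 m

Leader travels v²/(2a_L) = 620.010 / 8.400 = 73.811 m before stopping.
Follower covers v·t_r = 24.9000 × 1.2 = 29.880 m while reacting, then v²/(2a_F) = 620.010 / 7.200 = 86.112 m while braking, for a total of 29.880 + 86.112 = 115.992 m.
Since a_F ≤ a_L and the follower starts braking later, the follower is never slower than the leader, so the closest approach is when both have stopped.
Minimum gap = 115.992 − 73.811 = 42.181 m.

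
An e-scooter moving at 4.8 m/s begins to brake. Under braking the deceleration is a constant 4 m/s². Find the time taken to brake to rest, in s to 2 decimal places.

Braking time = v/a = 4.8000 / 4.000 = 1.200 s.

Braking time ≈ 1.20 s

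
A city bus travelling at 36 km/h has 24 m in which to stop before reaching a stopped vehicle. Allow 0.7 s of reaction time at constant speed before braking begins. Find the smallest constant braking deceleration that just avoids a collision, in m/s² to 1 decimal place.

Required deceleration ≈ 2.9 m/s²

36 km/h ÷ 3.6 = 10.0000 m/s.
Distance covered during reaction = 10.0000 × 0.7 = 7.000 m.
Distance available for braking: 24 − 7.000 = 17.000 m.
v² = 2a·d ⇒ a = v²/(2d) = 10.0000² / (2 × 17.000) = 100.000 / 34.000 = 2.9412 m/s².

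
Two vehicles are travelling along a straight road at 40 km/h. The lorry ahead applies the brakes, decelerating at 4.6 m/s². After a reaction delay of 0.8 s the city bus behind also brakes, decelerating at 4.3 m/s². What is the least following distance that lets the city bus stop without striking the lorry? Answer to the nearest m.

Minimum gap ≈ 10 m

40 km/h ÷ 3.6 = 11.1111 m/s.
Leader travels v²/(2a_L) = 123.457 / 9.200 = 13.419 m before stopping.
Follower covers v·t_r = 11.1111 × 0.8 = 8.889 m while reacting, then v²/(2a_F) = 123.457 / 8.600 = 14.355 m while braking, for a total of 8.889 + 14.355 = 23.244 m.
Since a_F ≤ a_L and the follower starts braking later, the follower is never slower than the leader, so the closest approach is when both have stopped.
Minimum gap = 23.244 − 13.419 = 9.825 m.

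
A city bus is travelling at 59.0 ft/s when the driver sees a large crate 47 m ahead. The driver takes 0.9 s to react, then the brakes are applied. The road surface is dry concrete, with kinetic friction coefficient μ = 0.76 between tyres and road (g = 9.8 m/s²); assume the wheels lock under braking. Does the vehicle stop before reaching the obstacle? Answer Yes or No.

59 ft/s × 0.3048 = 17.9832 m/s.
a = μg = 0.76 × 9.8 = 7.448 m/s².
Reaction distance = 17.9832 × 0.9 = 16.185 m.
Braking distance = v²/(2a) = 323.395 / 14.896 = 21.710 m.
Total stopping distance = 16.185 + 21.710 = 37.895 m, vs 47 m available — it stops with 47 − 37.895 = 9.105 m to spare.

Yes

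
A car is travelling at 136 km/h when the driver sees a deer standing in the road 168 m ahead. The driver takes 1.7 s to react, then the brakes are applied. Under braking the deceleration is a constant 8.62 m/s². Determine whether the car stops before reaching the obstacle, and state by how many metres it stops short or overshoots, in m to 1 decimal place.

136 km/h ÷ 3.6 = 37.7778 m/s.
Reaction distance = 37.7778 × 1.7 = 64.222 m.
Braking distance = v²/(2a) = 1427.162 / 17.240 = 82.782 m.
Total stopping distance = 64.222 + 82.782 = 147.004 m, vs 168 m available — it stops with 168 − 147.004 = 20.996 m to spare.

Yes — it stops 21.0 m short of the obstacle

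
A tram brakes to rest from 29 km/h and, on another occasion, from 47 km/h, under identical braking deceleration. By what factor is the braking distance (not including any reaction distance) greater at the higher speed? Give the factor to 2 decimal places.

Braking distance d = v²/(2a), so with a fixed, d ∝ v².
Factor = (47/29)² = 1.6207² = 2.6267.

Factor ≈ 2.63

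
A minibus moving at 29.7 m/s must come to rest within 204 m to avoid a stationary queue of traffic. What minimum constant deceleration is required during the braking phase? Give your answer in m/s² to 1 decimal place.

Required deceleration ≈ 2.2 m/s²

v² = 2a·d ⇒ a = v²/(2d) = 29.7000² / (2 × 204.000) = 882.090 / 408.000 = 2.1620 m/s².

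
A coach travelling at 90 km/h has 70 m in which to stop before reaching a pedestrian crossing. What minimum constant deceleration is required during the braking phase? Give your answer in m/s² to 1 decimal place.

90 km/h ÷ 3.6 = 25.0000 m/s.
v² = 2a·d ⇒ a = v²/(2d) = 25.0000² / (2 × 70.000) = 625.000 / 140.000 = 4.4643 m/s².

Required deceleration ≈ 4.5 m/s²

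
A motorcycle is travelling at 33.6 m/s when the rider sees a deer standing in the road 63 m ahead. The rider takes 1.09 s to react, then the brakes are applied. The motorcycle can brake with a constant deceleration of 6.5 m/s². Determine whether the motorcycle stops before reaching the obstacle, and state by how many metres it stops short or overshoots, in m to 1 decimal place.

No — it overshoots by 60.5 m

Reaction distance = 33.6000 × 1.09 = 36.624 m.
Braking distance = v²/(2a) = 1128.960 / 13.000 = 86.843 m.
Total stopping distance = 36.624 + 86.843 = 123.467 m, vs 63 m available — it cannot stop in time and overshoots by 123.467 − 63 = 60.467 m.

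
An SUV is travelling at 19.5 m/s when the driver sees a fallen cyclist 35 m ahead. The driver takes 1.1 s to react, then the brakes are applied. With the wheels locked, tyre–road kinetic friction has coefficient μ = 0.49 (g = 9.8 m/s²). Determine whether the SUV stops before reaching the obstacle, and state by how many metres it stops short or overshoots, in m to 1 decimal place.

No — it overshoots by 26.0 m

a = μg = 0.49 × 9.8 = 4.802 m/s².
Reaction distance = 19.5000 × 1.1 = 21.450 m.
Braking distance = v²/(2a) = 380.250 / 9.604 = 39.593 m.
Total stopping distance = 21.450 + 39.593 = 61.043 m, vs 35 m available — it cannot stop in time and overshoots by 61.043 − 35 = 26.043 m.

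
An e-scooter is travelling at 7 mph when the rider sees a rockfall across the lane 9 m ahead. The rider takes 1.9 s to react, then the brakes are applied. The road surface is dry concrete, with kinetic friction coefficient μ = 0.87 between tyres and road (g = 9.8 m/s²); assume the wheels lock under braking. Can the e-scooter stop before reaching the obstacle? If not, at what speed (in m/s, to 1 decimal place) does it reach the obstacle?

7 mph × 0.44704 = 3.1293 m/s.
a = μg = 0.87 × 9.8 = 8.526 m/s².
Reaction distance = 3.1293 × 1.9 = 5.946 m.
Braking distance = v²/(2a) = 9.793 / 17.052 = 0.574 m.
Total stopping distance = 5.946 + 0.574 = 6.520 m, vs 9 m available — it stops with 9 − 6.520 = 2.480 m to spare.

Yes — it stops about 2.5 m short of the obstacle, so it never reaches it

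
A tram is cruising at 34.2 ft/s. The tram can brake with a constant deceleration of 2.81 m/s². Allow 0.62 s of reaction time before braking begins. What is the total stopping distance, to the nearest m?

34.2 ft/s × 0.3048 = 10.4242 m/s.
Reaction distance = v·t_r = 10.4242 × 0.62 = 6.463 m.
Braking distance = v²/(2a) = 10.4242² / (2 × 2.810) = 108.664 / 5.620 = 19.335 m.
Total = 6.463 + 19.335 = 25.798 m.

Total stopping distance ≈ 26 m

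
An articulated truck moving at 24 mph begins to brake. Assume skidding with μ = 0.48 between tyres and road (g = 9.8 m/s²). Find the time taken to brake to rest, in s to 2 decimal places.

Braking time ≈ 2.28 s

24 mph × 0.44704 = 10.7290 m/s.
a = μg = 0.48 × 9.8 = 4.704 m/s².
Braking time = v/a = 10.7290 / 4.704 = 2.281 s.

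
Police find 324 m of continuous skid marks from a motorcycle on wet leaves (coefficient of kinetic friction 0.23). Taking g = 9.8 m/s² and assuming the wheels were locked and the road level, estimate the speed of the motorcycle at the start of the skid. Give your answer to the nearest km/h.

Initial speed ≈ 138 km/h

Deceleration a = μg = 0.23 × 9.8 = 2.254 m/s².
v = √(2a·d) = √(2 × 2.254 × 324) = √1460.592 = 38.2177 m/s.
= 38.2177 × 3.6 = 137.584 km/h.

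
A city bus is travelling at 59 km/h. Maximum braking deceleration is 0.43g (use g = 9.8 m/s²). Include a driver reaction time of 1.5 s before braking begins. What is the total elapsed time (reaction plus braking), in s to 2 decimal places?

59 km/h ÷ 3.6 = 16.3889 m/s.
a = 0.43 × 9.8 = 4.214 m/s².
Braking time = v/a = 16.3889 / 4.214 = 3.889 s.
Total = 1.5 + 3.889 = 5.389 s.

Total time ≈ 5.39 s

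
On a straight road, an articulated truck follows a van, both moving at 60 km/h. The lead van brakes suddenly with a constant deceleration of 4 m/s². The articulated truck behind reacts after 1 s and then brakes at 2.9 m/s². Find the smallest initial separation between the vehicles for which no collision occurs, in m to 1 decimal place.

Minimum gap ≈ 29.8 m

60 km/h ÷ 3.6 = 16.6667 m/s.
Leader travels v²/(2a_L) = 277.779 / 8.000 = 34.722 m before stopping.
Follower covers v·t_r = 16.6667 × 1 = 16.667 m while reacting, then v²/(2a_F) = 277.779 / 5.800 = 47.893 m while braking, for a total of 16.667 + 47.893 = 64.560 m.
Since a_F ≤ a_L and the follower starts braking later, the follower is never slower than the leader, so the closest approach is when both have stopped.
Minimum gap = 64.560 − 34.722 = 29.838 m.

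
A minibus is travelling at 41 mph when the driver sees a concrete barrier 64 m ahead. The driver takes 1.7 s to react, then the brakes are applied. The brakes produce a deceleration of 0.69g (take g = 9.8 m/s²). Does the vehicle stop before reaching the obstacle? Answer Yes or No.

Yes

41 mph × 0.44704 = 18.3286 m/s.
a = 0.69 × 9.8 = 6.762 m/s².
Reaction distance = 18.3286 × 1.7 = 31.159 m.
Braking distance = v²/(2a) = 335.938 / 13.524 = 24.840 m.
Total stopping distance = 31.159 + 24.840 = 55.999 m, vs 64 m available — it stops with 64 − 55.999 = 8.001 m to spare.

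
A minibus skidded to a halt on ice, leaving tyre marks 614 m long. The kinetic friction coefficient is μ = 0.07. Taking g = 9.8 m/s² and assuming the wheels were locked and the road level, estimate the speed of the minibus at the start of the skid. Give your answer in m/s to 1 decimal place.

Initial speed ≈ 29.0 m/s

Deceleration a = μg = 0.07 × 9.8 = 0.686 m/s².
v = √(2a·d) = √(2 × 0.686 × 614) = √842.408 = 29.0243 m/s.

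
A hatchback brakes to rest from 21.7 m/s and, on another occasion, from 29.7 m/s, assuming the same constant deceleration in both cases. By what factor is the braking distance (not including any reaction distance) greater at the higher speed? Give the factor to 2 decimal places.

Braking distance d = v²/(2a), so with a fixed, d ∝ v².
Factor = (29.7/21.7)² = 1.3687² = 1.8733.

Factor ≈ 1.87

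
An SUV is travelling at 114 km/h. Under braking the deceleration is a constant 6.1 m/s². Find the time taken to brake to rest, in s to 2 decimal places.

114 km/h ÷ 3.6 = 31.6667 m/s.
Braking time = v/a = 31.6667 / 6.100 = 5.191 s.

Braking time ≈ 5.19 s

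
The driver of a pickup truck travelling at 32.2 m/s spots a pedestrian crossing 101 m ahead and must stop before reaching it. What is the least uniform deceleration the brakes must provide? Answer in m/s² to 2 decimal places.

Required deceleration ≈ 5.13 m/s²

v² = 2a·d ⇒ a = v²/(2d) = 32.2000² / (2 × 101.000) = 1036.840 / 202.000 = 5.1329 m/s².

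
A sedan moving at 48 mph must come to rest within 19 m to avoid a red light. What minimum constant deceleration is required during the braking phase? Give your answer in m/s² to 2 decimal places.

48 mph × 0.44704 = 21.4579 m/s.
v² = 2a·d ⇒ a = v²/(2d) = 21.4579² / (2 × 19.000) = 460.441 / 38.000 = 12.1169 m/s².

Required deceleration ≈ 12.12 m/s²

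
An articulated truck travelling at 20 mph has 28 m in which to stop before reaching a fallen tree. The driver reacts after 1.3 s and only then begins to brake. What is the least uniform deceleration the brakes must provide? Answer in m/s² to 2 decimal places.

Required deceleration ≈ 2.44 m/s²

20 mph × 0.44704 = 8.9408 m/s.
Distance covered during reaction = 8.9408 × 1.3 = 11.623 m.
Distance available for braking: 28 − 11.623 = 16.377 m.
v² = 2a·d ⇒ a = v²/(2d) = 8.9408² / (2 × 16.377) = 79.938 / 32.754 = 2.4406 m/s².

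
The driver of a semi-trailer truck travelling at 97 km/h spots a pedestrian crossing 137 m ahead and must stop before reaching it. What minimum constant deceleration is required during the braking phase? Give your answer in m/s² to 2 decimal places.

Required deceleration ≈ 2.65 m/s²

97 km/h ÷ 3.6 = 26.9444 m/s.
v² = 2a·d ⇒ a = v²/(2d) = 26.9444² / (2 × 137.000) = 726.001 / 274.000 = 2.6496 m/s².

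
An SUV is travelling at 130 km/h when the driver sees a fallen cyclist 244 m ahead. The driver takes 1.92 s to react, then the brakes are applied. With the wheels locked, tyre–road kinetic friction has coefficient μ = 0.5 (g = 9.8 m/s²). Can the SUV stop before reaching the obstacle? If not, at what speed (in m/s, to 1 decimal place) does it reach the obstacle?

130 km/h ÷ 3.6 = 36.1111 m/s.
a = μg = 0.5 × 9.8 = 4.900 m/s².
Reaction distance = 36.1111 × 1.92 = 69.333 m.
Braking distance = v²/(2a) = 1304.012 / 9.800 = 133.062 m.
Total stopping distance = 69.333 + 133.062 = 202.395 m, vs 244 m available — it stops with 244 − 202.395 = 41.605 m to spare.

Yes — it stops about 41.6 m short of the obstacle, so it never reaches it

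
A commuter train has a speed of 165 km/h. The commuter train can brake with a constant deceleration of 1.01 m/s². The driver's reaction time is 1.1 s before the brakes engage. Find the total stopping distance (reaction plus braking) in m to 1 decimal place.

Total stopping distance ≈ 1090.4 m

165 km/h ÷ 3.6 = 45.8333 m/s.
Reaction distance = v·t_r = 45.8333 × 1.1 = 50.417 m.
Braking distance = v²/(2a) = 45.8333² / (2 × 1.010) = 2100.691 / 2.020 = 1039.946 m.
Total = 50.417 + 1039.946 = 1090.363 m.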